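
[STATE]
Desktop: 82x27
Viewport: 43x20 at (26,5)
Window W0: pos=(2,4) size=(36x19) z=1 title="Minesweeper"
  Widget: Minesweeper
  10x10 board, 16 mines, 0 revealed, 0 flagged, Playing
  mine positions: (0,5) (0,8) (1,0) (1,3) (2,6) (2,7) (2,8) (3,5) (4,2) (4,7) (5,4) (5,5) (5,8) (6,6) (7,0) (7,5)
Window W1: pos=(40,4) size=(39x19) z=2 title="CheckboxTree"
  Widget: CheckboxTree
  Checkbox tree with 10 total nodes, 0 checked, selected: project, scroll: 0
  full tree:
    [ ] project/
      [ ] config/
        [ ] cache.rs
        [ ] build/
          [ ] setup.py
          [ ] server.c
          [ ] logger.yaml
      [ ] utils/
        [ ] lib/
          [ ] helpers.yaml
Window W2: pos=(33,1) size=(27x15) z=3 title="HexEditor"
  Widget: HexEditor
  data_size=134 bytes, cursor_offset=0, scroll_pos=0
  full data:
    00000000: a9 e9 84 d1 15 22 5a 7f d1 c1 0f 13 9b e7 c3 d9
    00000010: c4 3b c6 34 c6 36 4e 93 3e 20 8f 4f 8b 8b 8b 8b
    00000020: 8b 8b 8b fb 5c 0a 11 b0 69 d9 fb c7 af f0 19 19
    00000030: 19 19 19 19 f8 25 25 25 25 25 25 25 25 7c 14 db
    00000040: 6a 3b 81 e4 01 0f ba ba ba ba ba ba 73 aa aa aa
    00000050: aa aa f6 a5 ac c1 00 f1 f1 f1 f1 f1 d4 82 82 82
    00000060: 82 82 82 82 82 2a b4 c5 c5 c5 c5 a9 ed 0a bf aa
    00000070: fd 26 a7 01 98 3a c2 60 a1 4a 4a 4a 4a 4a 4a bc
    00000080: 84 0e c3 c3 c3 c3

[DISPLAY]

       ┃00000010  c4 3b c6 34 c6 ┃         
───────┃00000020  8b 8b 8b fb 5c ┃─────────
       ┃00000030  19 19 19 19 f8 ┃         
       ┃00000040  6a 3b 81 e4 01 ┃         
       ┃00000050  aa aa f6 a5 ac ┃         
       ┃00000060  82 82 82 82 82 ┃         
       ┃00000070  fd 26 a7 01 98 ┃         
       ┃00000080  84 0e c3 c3 c3 ┃         
       ┃                         ┃aml      
       ┃                         ┃         
       ┗━━━━━━━━━━━━━━━━━━━━━━━━━┛         
           ┃  ┃       [ ] helpers.yaml     
           ┃  ┃                            
           ┃  ┃                            
           ┃  ┃                            
           ┃  ┃                            
           ┃  ┃                            
━━━━━━━━━━━┛  ┗━━━━━━━━━━━━━━━━━━━━━━━━━━━━
                                           
                                           


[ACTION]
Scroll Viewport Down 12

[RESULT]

       ┃00000030  19 19 19 19 f8 ┃         
       ┃00000040  6a 3b 81 e4 01 ┃         
       ┃00000050  aa aa f6 a5 ac ┃         
       ┃00000060  82 82 82 82 82 ┃         
       ┃00000070  fd 26 a7 01 98 ┃         
       ┃00000080  84 0e c3 c3 c3 ┃         
       ┃                         ┃aml      
       ┃                         ┃         
       ┗━━━━━━━━━━━━━━━━━━━━━━━━━┛         
           ┃  ┃       [ ] helpers.yaml     
           ┃  ┃                            
           ┃  ┃                            
           ┃  ┃                            
           ┃  ┃                            
           ┃  ┃                            
━━━━━━━━━━━┛  ┗━━━━━━━━━━━━━━━━━━━━━━━━━━━━
                                           
                                           
                                           
                                           


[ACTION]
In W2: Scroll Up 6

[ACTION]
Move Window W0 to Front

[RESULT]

           ┃0030  19 19 19 19 f8 ┃         
           ┃0040  6a 3b 81 e4 01 ┃         
           ┃0050  aa aa f6 a5 ac ┃         
           ┃0060  82 82 82 82 82 ┃         
           ┃0070  fd 26 a7 01 98 ┃         
           ┃0080  84 0e c3 c3 c3 ┃         
           ┃                     ┃aml      
           ┃                     ┃         
           ┃━━━━━━━━━━━━━━━━━━━━━┛         
           ┃  ┃       [ ] helpers.yaml     
           ┃  ┃                            
           ┃  ┃                            
           ┃  ┃                            
           ┃  ┃                            
           ┃  ┃                            
━━━━━━━━━━━┛  ┗━━━━━━━━━━━━━━━━━━━━━━━━━━━━
                                           
                                           
                                           
                                           


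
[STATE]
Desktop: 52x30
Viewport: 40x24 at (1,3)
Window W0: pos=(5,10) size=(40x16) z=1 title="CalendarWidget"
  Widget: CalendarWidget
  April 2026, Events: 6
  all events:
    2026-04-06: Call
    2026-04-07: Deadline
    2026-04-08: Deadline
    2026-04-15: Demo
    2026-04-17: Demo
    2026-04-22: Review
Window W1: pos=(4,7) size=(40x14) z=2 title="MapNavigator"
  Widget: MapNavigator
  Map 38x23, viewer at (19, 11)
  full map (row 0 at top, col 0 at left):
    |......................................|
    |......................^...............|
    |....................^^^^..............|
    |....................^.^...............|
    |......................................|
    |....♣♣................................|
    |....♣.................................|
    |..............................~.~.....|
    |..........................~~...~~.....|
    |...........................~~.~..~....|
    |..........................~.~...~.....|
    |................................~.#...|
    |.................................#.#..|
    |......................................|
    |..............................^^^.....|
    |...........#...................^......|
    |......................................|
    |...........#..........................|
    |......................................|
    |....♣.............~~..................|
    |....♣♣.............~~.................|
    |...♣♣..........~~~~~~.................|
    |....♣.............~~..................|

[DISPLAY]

                                        
                                        
                                        
                                        
   ┏━━━━━━━━━━━━━━━━━━━━━━━━━━━━━━━━━━━━
   ┃ MapNavigator                       
   ┠────────────────────────────────────
   ┃....♣...............................
   ┃..............................~.~...
   ┃..........................~~...~~...
   ┃...........................~~.~..~..
   ┃..........................~.~...~...
   ┃...................@............~.#.
   ┃.................................#.#
   ┃....................................
   ┃..............................^^^...
   ┃...........#...................^....
   ┗━━━━━━━━━━━━━━━━━━━━━━━━━━━━━━━━━━━━
    ┃                                   
    ┃                                   
    ┃                                   
    ┃                                   
    ┗━━━━━━━━━━━━━━━━━━━━━━━━━━━━━━━━━━━
                                        


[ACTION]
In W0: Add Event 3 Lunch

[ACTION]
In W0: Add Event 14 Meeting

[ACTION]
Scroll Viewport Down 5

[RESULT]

                                        
   ┏━━━━━━━━━━━━━━━━━━━━━━━━━━━━━━━━━━━━
   ┃ MapNavigator                       
   ┠────────────────────────────────────
   ┃....♣...............................
   ┃..............................~.~...
   ┃..........................~~...~~...
   ┃...........................~~.~..~..
   ┃..........................~.~...~...
   ┃...................@............~.#.
   ┃.................................#.#
   ┃....................................
   ┃..............................^^^...
   ┃...........#...................^....
   ┗━━━━━━━━━━━━━━━━━━━━━━━━━━━━━━━━━━━━
    ┃                                   
    ┃                                   
    ┃                                   
    ┃                                   
    ┗━━━━━━━━━━━━━━━━━━━━━━━━━━━━━━━━━━━
                                        
                                        
                                        
                                        


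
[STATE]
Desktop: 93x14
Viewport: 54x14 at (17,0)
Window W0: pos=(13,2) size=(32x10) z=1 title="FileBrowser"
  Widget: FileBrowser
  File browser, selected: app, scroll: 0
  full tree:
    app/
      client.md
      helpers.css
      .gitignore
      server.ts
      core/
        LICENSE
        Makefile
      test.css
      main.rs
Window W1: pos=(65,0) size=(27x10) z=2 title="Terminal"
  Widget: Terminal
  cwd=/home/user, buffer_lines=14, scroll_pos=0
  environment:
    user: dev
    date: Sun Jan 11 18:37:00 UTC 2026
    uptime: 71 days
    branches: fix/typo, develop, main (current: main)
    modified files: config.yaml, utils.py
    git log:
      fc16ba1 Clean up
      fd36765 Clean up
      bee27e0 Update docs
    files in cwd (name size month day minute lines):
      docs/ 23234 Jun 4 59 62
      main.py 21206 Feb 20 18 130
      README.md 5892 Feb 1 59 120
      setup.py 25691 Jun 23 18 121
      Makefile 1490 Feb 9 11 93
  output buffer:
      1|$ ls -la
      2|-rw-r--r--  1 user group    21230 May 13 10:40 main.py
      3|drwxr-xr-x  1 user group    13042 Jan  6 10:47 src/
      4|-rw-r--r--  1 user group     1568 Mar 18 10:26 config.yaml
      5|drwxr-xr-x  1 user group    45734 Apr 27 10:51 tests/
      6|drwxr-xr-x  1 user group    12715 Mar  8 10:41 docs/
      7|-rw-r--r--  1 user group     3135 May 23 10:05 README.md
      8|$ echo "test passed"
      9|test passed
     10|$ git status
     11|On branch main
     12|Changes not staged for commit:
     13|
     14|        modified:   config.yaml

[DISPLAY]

                                                ┏━━━━━
                                                ┃ Term
━━━━━━━━━━━━━━━━━━━━━━━━━━━┓                    ┠─────
leBrowser                  ┃                    ┃$ ls 
───────────────────────────┨                    ┃-rw-r
-] app/                    ┃                    ┃drwxr
 client.md                 ┃                    ┃-rw-r
 helpers.css               ┃                    ┃drwxr
 .gitignore                ┃                    ┃drwxr
 server.ts                 ┃                    ┗━━━━━
 [+] core/                 ┃                          
━━━━━━━━━━━━━━━━━━━━━━━━━━━┛                          
                                                      
                                                      


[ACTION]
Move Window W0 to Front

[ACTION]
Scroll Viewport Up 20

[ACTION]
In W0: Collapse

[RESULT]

                                                ┏━━━━━
                                                ┃ Term
━━━━━━━━━━━━━━━━━━━━━━━━━━━┓                    ┠─────
leBrowser                  ┃                    ┃$ ls 
───────────────────────────┨                    ┃-rw-r
+] app/                    ┃                    ┃drwxr
                           ┃                    ┃-rw-r
                           ┃                    ┃drwxr
                           ┃                    ┃drwxr
                           ┃                    ┗━━━━━
                           ┃                          
━━━━━━━━━━━━━━━━━━━━━━━━━━━┛                          
                                                      
                                                      


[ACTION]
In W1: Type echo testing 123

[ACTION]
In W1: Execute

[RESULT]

                                                ┏━━━━━
                                                ┃ Term
━━━━━━━━━━━━━━━━━━━━━━━━━━━┓                    ┠─────
leBrowser                  ┃                    ┃Chang
───────────────────────────┨                    ┃     
+] app/                    ┃                    ┃     
                           ┃                    ┃$ ech
                           ┃                    ┃testi
                           ┃                    ┃$ █  
                           ┃                    ┗━━━━━
                           ┃                          
━━━━━━━━━━━━━━━━━━━━━━━━━━━┛                          
                                                      
                                                      


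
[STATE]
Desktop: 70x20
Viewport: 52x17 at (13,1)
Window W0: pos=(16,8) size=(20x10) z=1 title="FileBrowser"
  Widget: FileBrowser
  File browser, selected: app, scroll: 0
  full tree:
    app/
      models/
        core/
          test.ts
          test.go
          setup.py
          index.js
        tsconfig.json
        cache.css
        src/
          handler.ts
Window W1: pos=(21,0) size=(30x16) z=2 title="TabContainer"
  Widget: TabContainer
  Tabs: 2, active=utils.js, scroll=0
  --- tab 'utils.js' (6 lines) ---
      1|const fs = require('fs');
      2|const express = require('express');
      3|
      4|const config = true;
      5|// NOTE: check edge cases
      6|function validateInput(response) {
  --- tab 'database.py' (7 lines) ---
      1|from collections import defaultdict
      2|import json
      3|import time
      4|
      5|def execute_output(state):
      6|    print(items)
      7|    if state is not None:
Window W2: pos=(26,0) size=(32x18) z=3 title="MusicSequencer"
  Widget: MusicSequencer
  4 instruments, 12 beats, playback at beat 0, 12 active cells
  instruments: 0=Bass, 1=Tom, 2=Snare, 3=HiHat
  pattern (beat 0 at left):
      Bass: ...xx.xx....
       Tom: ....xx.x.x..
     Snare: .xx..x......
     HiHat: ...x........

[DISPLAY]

        ┃ Tab┃ MusicSequencer               ┃       
        ┠────┠──────────────────────────────┨       
        ┃[uti┃      ▼12345678901            ┃       
        ┃────┃  Bass···██·██····            ┃       
        ┃cons┃   Tom····██·█·█··            ┃       
        ┃cons┃ Snare·██··█······            ┃       
        ┃    ┃ HiHat···█········            ┃       
   ┏━━━━┃cons┃                              ┃       
   ┃ Fil┃// N┃                              ┃       
   ┠────┃func┃                              ┃       
   ┃> [-┃    ┃                              ┃       
   ┃    ┃    ┃                              ┃       
   ┃    ┃    ┃                              ┃       
   ┃    ┃    ┃                              ┃       
   ┃    ┗━━━━┃                              ┃       
   ┃         ┃                              ┃       
   ┗━━━━━━━━━┗━━━━━━━━━━━━━━━━━━━━━━━━━━━━━━┛       


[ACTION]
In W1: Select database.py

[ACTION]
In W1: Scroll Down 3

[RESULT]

        ┃ Tab┃ MusicSequencer               ┃       
        ┠────┠──────────────────────────────┨       
        ┃ uti┃      ▼12345678901            ┃       
        ┃────┃  Bass···██·██····            ┃       
        ┃    ┃   Tom····██·█·█··            ┃       
        ┃def ┃ Snare·██··█······            ┃       
        ┃    ┃ HiHat···█········            ┃       
   ┏━━━━┃    ┃                              ┃       
   ┃ Fil┃    ┃                              ┃       
   ┠────┃    ┃                              ┃       
   ┃> [-┃    ┃                              ┃       
   ┃    ┃    ┃                              ┃       
   ┃    ┃    ┃                              ┃       
   ┃    ┃    ┃                              ┃       
   ┃    ┗━━━━┃                              ┃       
   ┃         ┃                              ┃       
   ┗━━━━━━━━━┗━━━━━━━━━━━━━━━━━━━━━━━━━━━━━━┛       


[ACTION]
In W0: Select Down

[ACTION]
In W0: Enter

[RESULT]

        ┃ Tab┃ MusicSequencer               ┃       
        ┠────┠──────────────────────────────┨       
        ┃ uti┃      ▼12345678901            ┃       
        ┃────┃  Bass···██·██····            ┃       
        ┃    ┃   Tom····██·█·█··            ┃       
        ┃def ┃ Snare·██··█······            ┃       
        ┃    ┃ HiHat···█········            ┃       
   ┏━━━━┃    ┃                              ┃       
   ┃ Fil┃    ┃                              ┃       
   ┠────┃    ┃                              ┃       
   ┃  [-┃    ┃                              ┃       
   ┃  > ┃    ┃                              ┃       
   ┃    ┃    ┃                              ┃       
   ┃    ┃    ┃                              ┃       
   ┃    ┗━━━━┃                              ┃       
   ┃      [+]┃                              ┃       
   ┗━━━━━━━━━┗━━━━━━━━━━━━━━━━━━━━━━━━━━━━━━┛       


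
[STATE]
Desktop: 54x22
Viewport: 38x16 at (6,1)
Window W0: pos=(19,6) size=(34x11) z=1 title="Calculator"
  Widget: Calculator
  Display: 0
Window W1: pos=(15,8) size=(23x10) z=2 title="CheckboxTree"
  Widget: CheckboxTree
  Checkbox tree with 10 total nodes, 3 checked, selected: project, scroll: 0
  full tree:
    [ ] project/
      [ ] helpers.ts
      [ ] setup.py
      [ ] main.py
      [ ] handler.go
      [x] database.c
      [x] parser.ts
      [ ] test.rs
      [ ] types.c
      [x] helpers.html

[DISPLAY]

                                      
                                      
                                      
                                      
                                      
             ┏━━━━━━━━━━━━━━━━━━━━━━━━
             ┃ Calculator             
         ┏━━━━━━━━━━━━━━━━━━━━━┓──────
         ┃ CheckboxTree        ┃      
         ┠─────────────────────┨      
         ┃>[-] project/        ┃      
         ┃   [ ] helpers.ts    ┃      
         ┃   [ ] setup.py      ┃      
         ┃   [ ] main.py       ┃      
         ┃   [ ] handler.go    ┃      
         ┃   [x] database.c    ┃━━━━━━


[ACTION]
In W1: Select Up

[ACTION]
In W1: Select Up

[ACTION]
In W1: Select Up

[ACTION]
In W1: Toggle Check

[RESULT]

                                      
                                      
                                      
                                      
                                      
             ┏━━━━━━━━━━━━━━━━━━━━━━━━
             ┃ Calculator             
         ┏━━━━━━━━━━━━━━━━━━━━━┓──────
         ┃ CheckboxTree        ┃      
         ┠─────────────────────┨      
         ┃>[x] project/        ┃      
         ┃   [x] helpers.ts    ┃      
         ┃   [x] setup.py      ┃      
         ┃   [x] main.py       ┃      
         ┃   [x] handler.go    ┃      
         ┃   [x] database.c    ┃━━━━━━


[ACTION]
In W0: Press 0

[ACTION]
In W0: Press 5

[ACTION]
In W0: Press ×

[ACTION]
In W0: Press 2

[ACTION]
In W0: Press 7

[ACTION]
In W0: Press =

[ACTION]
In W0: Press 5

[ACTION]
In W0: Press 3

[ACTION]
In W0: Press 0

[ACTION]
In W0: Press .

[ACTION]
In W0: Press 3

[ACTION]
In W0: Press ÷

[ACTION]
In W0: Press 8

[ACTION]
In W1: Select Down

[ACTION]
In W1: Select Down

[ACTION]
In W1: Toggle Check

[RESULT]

                                      
                                      
                                      
                                      
                                      
             ┏━━━━━━━━━━━━━━━━━━━━━━━━
             ┃ Calculator             
         ┏━━━━━━━━━━━━━━━━━━━━━┓──────
         ┃ CheckboxTree        ┃      
         ┠─────────────────────┨      
         ┃ [-] project/        ┃      
         ┃   [x] helpers.ts    ┃      
         ┃>  [ ] setup.py      ┃      
         ┃   [x] main.py       ┃      
         ┃   [x] handler.go    ┃      
         ┃   [x] database.c    ┃━━━━━━


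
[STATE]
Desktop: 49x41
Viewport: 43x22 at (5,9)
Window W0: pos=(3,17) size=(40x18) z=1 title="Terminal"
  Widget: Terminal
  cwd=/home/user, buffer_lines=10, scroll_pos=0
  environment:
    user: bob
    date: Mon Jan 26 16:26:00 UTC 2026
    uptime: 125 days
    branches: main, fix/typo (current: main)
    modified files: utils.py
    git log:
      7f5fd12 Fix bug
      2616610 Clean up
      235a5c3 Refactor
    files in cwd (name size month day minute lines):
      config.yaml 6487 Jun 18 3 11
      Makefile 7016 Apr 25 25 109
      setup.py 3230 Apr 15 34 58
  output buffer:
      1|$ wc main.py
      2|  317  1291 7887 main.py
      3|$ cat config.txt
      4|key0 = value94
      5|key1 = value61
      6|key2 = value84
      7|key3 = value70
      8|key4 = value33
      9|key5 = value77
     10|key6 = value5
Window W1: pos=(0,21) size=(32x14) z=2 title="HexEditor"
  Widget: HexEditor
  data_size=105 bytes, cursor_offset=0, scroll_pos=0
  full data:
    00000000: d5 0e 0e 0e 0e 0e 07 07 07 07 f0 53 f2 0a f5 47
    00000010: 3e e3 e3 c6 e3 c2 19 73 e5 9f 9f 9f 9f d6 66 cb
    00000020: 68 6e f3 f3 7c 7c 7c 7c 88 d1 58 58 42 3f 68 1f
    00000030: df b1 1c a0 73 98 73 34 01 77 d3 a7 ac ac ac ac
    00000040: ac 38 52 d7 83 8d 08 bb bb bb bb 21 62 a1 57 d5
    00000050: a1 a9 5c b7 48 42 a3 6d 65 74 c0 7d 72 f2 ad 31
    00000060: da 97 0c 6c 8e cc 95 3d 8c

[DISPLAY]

                                           
                                           
                                           
                                           
                                           
                                           
                                           
                                           
━━━━━━━━━━━━━━━━━━━━━━━━━━━━━━━━━━━━━┓     
Terminal                             ┃     
─────────────────────────────────────┨     
 wc main.py                          ┃     
━━━━━━━━━━━━━━━━━━━━━━━━━━┓          ┃     
Editor                    ┃          ┃     
──────────────────────────┨          ┃     
0000  D5 0e 0e 0e 0e 0e 07┃          ┃     
0010  3e e3 e3 c6 e3 c2 19┃          ┃     
0020  68 6e f3 f3 7c 7c 7c┃          ┃     
0030  df b1 1c a0 73 98 73┃          ┃     
0040  ac 38 52 d7 83 8d 08┃          ┃     
0050  a1 a9 5c b7 48 42 a3┃          ┃     
0060  da 97 0c 6c 8e cc 95┃          ┃     


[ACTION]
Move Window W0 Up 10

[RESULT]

─────────────────────────────────────┨     
 wc main.py                          ┃     
 317  1291 7887 main.py              ┃     
 cat config.txt                      ┃     
ey0 = value94                        ┃     
ey1 = value61                        ┃     
ey2 = value84                        ┃     
ey3 = value70                        ┃     
ey4 = value33                        ┃     
ey5 = value77                        ┃     
ey6 = value5                         ┃     
 █                                   ┃     
━━━━━━━━━━━━━━━━━━━━━━━━━━┓          ┃     
Editor                    ┃          ┃     
──────────────────────────┨          ┃     
0000  D5 0e 0e 0e 0e 0e 07┃━━━━━━━━━━┛     
0010  3e e3 e3 c6 e3 c2 19┃                
0020  68 6e f3 f3 7c 7c 7c┃                
0030  df b1 1c a0 73 98 73┃                
0040  ac 38 52 d7 83 8d 08┃                
0050  a1 a9 5c b7 48 42 a3┃                
0060  da 97 0c 6c 8e cc 95┃                


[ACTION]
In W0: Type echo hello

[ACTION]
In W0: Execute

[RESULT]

─────────────────────────────────────┨     
 wc main.py                          ┃     
 317  1291 7887 main.py              ┃     
 cat config.txt                      ┃     
ey0 = value94                        ┃     
ey1 = value61                        ┃     
ey2 = value84                        ┃     
ey3 = value70                        ┃     
ey4 = value33                        ┃     
ey5 = value77                        ┃     
ey6 = value5                         ┃     
 echo hello                          ┃     
━━━━━━━━━━━━━━━━━━━━━━━━━━┓          ┃     
Editor                    ┃          ┃     
──────────────────────────┨          ┃     
0000  D5 0e 0e 0e 0e 0e 07┃━━━━━━━━━━┛     
0010  3e e3 e3 c6 e3 c2 19┃                
0020  68 6e f3 f3 7c 7c 7c┃                
0030  df b1 1c a0 73 98 73┃                
0040  ac 38 52 d7 83 8d 08┃                
0050  a1 a9 5c b7 48 42 a3┃                
0060  da 97 0c 6c 8e cc 95┃                


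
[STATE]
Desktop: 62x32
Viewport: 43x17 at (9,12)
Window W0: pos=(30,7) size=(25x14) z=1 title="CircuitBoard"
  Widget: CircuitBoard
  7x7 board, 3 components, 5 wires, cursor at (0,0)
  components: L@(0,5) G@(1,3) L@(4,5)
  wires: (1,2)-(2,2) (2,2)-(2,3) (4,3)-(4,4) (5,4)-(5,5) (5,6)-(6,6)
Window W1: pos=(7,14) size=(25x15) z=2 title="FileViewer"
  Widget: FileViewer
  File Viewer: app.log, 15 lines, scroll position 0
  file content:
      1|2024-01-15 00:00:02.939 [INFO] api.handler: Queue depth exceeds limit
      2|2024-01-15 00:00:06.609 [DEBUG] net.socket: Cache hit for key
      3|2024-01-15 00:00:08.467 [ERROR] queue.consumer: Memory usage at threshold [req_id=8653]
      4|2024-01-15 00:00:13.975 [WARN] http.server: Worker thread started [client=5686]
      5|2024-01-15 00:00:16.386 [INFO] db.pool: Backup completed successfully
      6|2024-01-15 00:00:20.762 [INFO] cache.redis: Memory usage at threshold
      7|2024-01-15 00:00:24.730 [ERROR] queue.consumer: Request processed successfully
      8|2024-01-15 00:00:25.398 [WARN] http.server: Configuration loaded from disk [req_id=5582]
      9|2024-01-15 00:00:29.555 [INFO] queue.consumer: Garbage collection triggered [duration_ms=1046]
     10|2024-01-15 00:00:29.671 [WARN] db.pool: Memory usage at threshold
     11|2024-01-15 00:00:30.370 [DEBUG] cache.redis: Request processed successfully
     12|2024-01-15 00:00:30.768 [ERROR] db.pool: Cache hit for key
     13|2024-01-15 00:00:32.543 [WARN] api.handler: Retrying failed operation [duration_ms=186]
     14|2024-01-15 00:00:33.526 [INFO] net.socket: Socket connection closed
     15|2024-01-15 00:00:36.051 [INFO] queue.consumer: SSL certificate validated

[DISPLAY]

                     ┃                     
                     ┃1           ·   G    
━━━━━━━━━━━━━━━━━━━━━━┓           │        
FileViewer            ┃           · ─ ·    
──────────────────────┨                    
024-01-15 00:00:02.93▲┃                    
024-01-15 00:00:06.60█┃                    
024-01-15 00:00:08.46░┃               · ─ ·
024-01-15 00:00:13.97░┃━━━━━━━━━━━━━━━━━━━━
024-01-15 00:00:16.38░┃                    
024-01-15 00:00:20.76░┃                    
024-01-15 00:00:24.73░┃                    
024-01-15 00:00:25.39░┃                    
024-01-15 00:00:29.55░┃                    
024-01-15 00:00:29.67░┃                    
024-01-15 00:00:30.37▼┃                    
━━━━━━━━━━━━━━━━━━━━━━┛                    


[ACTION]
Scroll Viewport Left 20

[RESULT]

                              ┃            
                              ┃1           
       ┏━━━━━━━━━━━━━━━━━━━━━━━┓           
       ┃ FileViewer            ┃           
       ┠───────────────────────┨           
       ┃2024-01-15 00:00:02.93▲┃           
       ┃2024-01-15 00:00:06.60█┃           
       ┃2024-01-15 00:00:08.46░┃           
       ┃2024-01-15 00:00:13.97░┃━━━━━━━━━━━
       ┃2024-01-15 00:00:16.38░┃           
       ┃2024-01-15 00:00:20.76░┃           
       ┃2024-01-15 00:00:24.73░┃           
       ┃2024-01-15 00:00:25.39░┃           
       ┃2024-01-15 00:00:29.55░┃           
       ┃2024-01-15 00:00:29.67░┃           
       ┃2024-01-15 00:00:30.37▼┃           
       ┗━━━━━━━━━━━━━━━━━━━━━━━┛           


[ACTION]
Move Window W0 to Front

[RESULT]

                              ┃            
                              ┃1           
       ┏━━━━━━━━━━━━━━━━━━━━━━┃            
       ┃ FileViewer           ┃2           
       ┠──────────────────────┃            
       ┃2024-01-15 00:00:02.93┃3           
       ┃2024-01-15 00:00:06.60┃            
       ┃2024-01-15 00:00:08.46┃4           
       ┃2024-01-15 00:00:13.97┗━━━━━━━━━━━━
       ┃2024-01-15 00:00:16.38░┃           
       ┃2024-01-15 00:00:20.76░┃           
       ┃2024-01-15 00:00:24.73░┃           
       ┃2024-01-15 00:00:25.39░┃           
       ┃2024-01-15 00:00:29.55░┃           
       ┃2024-01-15 00:00:29.67░┃           
       ┃2024-01-15 00:00:30.37▼┃           
       ┗━━━━━━━━━━━━━━━━━━━━━━━┛           


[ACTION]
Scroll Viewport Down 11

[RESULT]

       ┃ FileViewer           ┃2           
       ┠──────────────────────┃            
       ┃2024-01-15 00:00:02.93┃3           
       ┃2024-01-15 00:00:06.60┃            
       ┃2024-01-15 00:00:08.46┃4           
       ┃2024-01-15 00:00:13.97┗━━━━━━━━━━━━
       ┃2024-01-15 00:00:16.38░┃           
       ┃2024-01-15 00:00:20.76░┃           
       ┃2024-01-15 00:00:24.73░┃           
       ┃2024-01-15 00:00:25.39░┃           
       ┃2024-01-15 00:00:29.55░┃           
       ┃2024-01-15 00:00:29.67░┃           
       ┃2024-01-15 00:00:30.37▼┃           
       ┗━━━━━━━━━━━━━━━━━━━━━━━┛           
                                           
                                           
                                           


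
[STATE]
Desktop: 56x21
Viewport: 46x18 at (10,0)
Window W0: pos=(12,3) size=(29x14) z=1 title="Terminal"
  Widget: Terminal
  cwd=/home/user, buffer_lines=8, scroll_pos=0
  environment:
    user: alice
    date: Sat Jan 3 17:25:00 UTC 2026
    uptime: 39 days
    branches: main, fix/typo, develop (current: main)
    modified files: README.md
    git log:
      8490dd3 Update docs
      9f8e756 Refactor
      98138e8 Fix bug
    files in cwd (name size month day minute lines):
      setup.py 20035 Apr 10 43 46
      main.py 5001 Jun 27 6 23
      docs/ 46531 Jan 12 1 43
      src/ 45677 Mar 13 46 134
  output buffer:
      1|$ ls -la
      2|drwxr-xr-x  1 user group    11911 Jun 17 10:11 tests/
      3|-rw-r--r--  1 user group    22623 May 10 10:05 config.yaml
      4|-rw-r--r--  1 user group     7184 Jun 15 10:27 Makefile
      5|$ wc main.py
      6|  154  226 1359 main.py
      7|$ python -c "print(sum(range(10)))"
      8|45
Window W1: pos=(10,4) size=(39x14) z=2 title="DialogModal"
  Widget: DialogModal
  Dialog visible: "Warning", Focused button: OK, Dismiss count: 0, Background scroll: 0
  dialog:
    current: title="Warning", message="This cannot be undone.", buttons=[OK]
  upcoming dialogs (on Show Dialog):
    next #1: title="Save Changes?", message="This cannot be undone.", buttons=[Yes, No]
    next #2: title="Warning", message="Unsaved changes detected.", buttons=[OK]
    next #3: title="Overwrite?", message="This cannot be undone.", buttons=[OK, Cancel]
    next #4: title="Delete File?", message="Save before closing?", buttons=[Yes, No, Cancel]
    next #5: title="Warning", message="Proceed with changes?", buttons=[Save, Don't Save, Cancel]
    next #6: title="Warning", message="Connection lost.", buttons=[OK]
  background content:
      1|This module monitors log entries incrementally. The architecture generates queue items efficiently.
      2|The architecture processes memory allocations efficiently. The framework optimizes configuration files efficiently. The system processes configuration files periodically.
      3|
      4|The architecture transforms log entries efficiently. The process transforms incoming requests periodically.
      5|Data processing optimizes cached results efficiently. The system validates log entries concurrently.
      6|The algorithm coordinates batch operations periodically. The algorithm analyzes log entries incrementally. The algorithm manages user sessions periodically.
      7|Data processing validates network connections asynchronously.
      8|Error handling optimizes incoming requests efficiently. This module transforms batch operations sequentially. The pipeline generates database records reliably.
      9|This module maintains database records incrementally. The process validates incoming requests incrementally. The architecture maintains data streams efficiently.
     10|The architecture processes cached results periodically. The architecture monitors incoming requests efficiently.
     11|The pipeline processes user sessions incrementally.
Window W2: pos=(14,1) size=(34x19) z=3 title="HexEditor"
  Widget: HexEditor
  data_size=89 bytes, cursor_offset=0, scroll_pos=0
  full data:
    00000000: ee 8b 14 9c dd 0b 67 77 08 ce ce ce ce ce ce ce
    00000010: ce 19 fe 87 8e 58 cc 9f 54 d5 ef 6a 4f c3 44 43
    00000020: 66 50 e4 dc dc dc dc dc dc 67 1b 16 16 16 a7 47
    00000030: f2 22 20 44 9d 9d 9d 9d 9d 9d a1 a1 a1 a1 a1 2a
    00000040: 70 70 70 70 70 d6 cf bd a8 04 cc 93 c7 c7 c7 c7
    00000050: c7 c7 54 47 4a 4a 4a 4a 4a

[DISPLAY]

                                              
    ┏━━━━━━━━━━━━━━━━━━━━━━━━━━━━━━━━┓        
    ┃ HexEditor                      ┃        
  ┏━┠────────────────────────────────┨        
┏━━━┃00000000  EE 8b 14 9c dd 0b 67 7┃┓       
┃ Di┃00000010  ce 19 fe 87 8e 58 cc 9┃┃       
┠───┃00000020  66 50 e4 dc dc dc dc d┃┨       
┃Thi┃00000030  f2 22 20 44 9d 9d 9d 9┃┃       
┃The┃00000040  70 70 70 70 70 d6 cf b┃┃       
┃   ┃00000050  c7 c7 54 47 4a 4a 4a 4┃┃       
┃The┃                                ┃┃       
┃Dat┃                                ┃┃       
┃The┃                                ┃┃       
┃Dat┃                                ┃┃       
┃Err┃                                ┃┃       
┃Thi┃                                ┃┃       
┃The┃                                ┃┃       
┗━━━┃                                ┃┛       


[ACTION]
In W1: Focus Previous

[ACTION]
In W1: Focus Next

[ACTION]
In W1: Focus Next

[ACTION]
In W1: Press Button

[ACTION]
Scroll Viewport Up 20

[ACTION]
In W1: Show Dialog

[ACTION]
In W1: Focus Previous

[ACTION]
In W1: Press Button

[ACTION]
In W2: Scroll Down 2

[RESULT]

                                              
    ┏━━━━━━━━━━━━━━━━━━━━━━━━━━━━━━━━┓        
    ┃ HexEditor                      ┃        
  ┏━┠────────────────────────────────┨        
┏━━━┃00000020  66 50 e4 dc dc dc dc d┃┓       
┃ Di┃00000030  f2 22 20 44 9d 9d 9d 9┃┃       
┠───┃00000040  70 70 70 70 70 d6 cf b┃┨       
┃Thi┃00000050  c7 c7 54 47 4a 4a 4a 4┃┃       
┃The┃                                ┃┃       
┃   ┃                                ┃┃       
┃The┃                                ┃┃       
┃Dat┃                                ┃┃       
┃The┃                                ┃┃       
┃Dat┃                                ┃┃       
┃Err┃                                ┃┃       
┃Thi┃                                ┃┃       
┃The┃                                ┃┃       
┗━━━┃                                ┃┛       


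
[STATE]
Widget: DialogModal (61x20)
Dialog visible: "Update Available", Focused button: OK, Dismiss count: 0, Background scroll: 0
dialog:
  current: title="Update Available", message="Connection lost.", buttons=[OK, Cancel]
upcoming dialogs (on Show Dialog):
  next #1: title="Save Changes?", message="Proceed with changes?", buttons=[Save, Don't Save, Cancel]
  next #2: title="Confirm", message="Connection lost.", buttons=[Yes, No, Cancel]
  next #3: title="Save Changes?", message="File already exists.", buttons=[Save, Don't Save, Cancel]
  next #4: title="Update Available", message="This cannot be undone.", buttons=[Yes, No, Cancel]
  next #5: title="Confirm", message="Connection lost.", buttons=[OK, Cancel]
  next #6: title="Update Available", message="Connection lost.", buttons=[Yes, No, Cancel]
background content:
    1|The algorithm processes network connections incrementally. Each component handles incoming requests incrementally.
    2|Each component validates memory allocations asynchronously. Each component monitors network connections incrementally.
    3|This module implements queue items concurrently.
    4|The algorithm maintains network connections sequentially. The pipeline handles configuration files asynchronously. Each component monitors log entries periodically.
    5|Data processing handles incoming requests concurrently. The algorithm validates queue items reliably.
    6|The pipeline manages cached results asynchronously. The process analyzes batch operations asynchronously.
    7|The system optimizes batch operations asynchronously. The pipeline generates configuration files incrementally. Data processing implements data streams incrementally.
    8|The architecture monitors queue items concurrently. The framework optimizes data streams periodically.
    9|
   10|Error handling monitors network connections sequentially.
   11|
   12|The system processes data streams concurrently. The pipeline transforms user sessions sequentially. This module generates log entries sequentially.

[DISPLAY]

The algorithm processes network connections incrementally. Ea
Each component validates memory allocations asynchronously. E
This module implements queue items concurrently.             
The algorithm maintains network connections sequentially. The
Data processing handles incoming requests concurrently. The a
The pipeline manages cached results asynchronously. The proce
The system optimizes batch operations asynchronously. The pip
The architecture mon┌──────────────────┐ncurrently. The frame
                    │ Update Available │                     
Error handling monit│ Connection lost. │ons sequentially.    
                    │  [OK]  Cancel    │                     
The system processes└──────────────────┘rently. The pipeline 
                                                             
                                                             
                                                             
                                                             
                                                             
                                                             
                                                             
                                                             


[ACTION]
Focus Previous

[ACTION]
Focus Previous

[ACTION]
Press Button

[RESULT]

The algorithm processes network connections incrementally. Ea
Each component validates memory allocations asynchronously. E
This module implements queue items concurrently.             
The algorithm maintains network connections sequentially. The
Data processing handles incoming requests concurrently. The a
The pipeline manages cached results asynchronously. The proce
The system optimizes batch operations asynchronously. The pip
The architecture monitors queue items concurrently. The frame
                                                             
Error handling monitors network connections sequentially.    
                                                             
The system processes data streams concurrently. The pipeline 
                                                             
                                                             
                                                             
                                                             
                                                             
                                                             
                                                             
                                                             


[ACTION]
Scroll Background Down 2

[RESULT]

This module implements queue items concurrently.             
The algorithm maintains network connections sequentially. The
Data processing handles incoming requests concurrently. The a
The pipeline manages cached results asynchronously. The proce
The system optimizes batch operations asynchronously. The pip
The architecture monitors queue items concurrently. The frame
                                                             
Error handling monitors network connections sequentially.    
                                                             
The system processes data streams concurrently. The pipeline 
                                                             
                                                             
                                                             
                                                             
                                                             
                                                             
                                                             
                                                             
                                                             
                                                             


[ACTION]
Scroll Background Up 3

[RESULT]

The algorithm processes network connections incrementally. Ea
Each component validates memory allocations asynchronously. E
This module implements queue items concurrently.             
The algorithm maintains network connections sequentially. The
Data processing handles incoming requests concurrently. The a
The pipeline manages cached results asynchronously. The proce
The system optimizes batch operations asynchronously. The pip
The architecture monitors queue items concurrently. The frame
                                                             
Error handling monitors network connections sequentially.    
                                                             
The system processes data streams concurrently. The pipeline 
                                                             
                                                             
                                                             
                                                             
                                                             
                                                             
                                                             
                                                             
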